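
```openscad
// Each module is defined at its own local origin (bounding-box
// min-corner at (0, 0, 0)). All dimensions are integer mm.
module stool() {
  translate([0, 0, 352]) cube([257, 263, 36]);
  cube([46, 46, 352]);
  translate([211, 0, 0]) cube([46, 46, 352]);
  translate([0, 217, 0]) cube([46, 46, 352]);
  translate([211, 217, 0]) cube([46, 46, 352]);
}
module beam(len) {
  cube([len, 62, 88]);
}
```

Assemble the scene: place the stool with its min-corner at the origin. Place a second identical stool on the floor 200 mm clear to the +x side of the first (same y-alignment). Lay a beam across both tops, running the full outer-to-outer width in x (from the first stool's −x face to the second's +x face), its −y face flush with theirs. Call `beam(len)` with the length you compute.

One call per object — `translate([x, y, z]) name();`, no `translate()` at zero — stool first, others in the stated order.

stool();
translate([457, 0, 0]) stool();
translate([0, 0, 388]) beam(714);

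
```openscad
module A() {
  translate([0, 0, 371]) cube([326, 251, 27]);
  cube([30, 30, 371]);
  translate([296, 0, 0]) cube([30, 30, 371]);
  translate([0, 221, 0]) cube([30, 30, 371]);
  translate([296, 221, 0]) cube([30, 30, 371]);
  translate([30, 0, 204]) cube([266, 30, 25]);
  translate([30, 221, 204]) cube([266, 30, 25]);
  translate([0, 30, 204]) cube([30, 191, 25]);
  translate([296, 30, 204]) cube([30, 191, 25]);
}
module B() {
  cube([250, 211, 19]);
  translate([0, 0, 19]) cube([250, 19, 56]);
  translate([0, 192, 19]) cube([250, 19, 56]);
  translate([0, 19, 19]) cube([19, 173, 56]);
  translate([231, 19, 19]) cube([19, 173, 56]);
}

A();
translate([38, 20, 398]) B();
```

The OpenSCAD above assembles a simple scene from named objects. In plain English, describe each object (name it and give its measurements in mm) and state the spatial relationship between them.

A is a four-legged stool. The seat is a 326×251×27 mm slab whose top surface is at z = 398 mm; four square legs, each 30×30 mm in cross-section, run from the floor (z = 0) to the underside of the seat, each flush with a corner of the seat. Four stretchers, 30 mm wide and 25 mm tall, connect adjacent legs with their undersides at z = 204 mm, each running between the inner faces of the legs it joins and aligned with the legs' outer faces on the other axis.

B is an open-topped rectangular box: outside dimensions 250×211×75 mm, with a uniform wall and base thickness of 19 mm. The base is a full 250×211 slab on the floor; four walls sit on top of the base. The front and back walls (the −y and +y sides) span the full width; the two side walls fit between them.

The open box is on top of the stool, centred.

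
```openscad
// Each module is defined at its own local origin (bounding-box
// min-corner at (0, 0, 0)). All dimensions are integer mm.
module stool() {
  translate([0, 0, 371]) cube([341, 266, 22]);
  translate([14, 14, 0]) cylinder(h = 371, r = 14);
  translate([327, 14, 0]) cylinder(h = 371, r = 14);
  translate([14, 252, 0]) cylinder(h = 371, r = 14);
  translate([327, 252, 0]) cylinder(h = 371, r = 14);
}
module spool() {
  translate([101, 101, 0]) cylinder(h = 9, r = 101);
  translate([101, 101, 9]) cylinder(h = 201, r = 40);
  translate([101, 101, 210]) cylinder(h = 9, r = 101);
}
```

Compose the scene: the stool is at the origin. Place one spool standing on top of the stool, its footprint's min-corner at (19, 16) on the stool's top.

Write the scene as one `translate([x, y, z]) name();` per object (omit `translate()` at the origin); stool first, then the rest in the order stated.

stool();
translate([19, 16, 393]) spool();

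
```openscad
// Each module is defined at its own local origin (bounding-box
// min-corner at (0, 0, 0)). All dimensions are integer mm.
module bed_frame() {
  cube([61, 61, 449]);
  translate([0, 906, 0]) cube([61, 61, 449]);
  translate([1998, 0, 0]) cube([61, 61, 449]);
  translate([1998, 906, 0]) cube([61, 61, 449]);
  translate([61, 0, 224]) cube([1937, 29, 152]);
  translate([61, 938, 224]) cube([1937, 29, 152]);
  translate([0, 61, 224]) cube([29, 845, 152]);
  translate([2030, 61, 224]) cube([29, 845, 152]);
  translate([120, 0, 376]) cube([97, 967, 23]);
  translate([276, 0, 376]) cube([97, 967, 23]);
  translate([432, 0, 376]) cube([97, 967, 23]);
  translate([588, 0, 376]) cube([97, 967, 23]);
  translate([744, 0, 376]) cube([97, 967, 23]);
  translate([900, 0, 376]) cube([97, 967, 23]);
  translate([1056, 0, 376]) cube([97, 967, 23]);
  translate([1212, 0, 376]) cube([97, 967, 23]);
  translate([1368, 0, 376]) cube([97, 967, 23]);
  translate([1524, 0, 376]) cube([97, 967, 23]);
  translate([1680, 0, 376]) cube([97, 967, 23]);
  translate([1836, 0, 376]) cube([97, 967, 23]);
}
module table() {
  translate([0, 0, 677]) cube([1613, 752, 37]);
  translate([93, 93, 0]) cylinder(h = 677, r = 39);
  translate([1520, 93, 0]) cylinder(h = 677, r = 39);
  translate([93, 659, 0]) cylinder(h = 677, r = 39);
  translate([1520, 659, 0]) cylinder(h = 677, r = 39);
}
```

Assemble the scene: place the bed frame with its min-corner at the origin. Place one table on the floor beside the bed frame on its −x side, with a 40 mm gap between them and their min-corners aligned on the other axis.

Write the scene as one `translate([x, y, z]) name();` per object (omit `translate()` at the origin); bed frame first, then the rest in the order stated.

bed_frame();
translate([-1653, 0, 0]) table();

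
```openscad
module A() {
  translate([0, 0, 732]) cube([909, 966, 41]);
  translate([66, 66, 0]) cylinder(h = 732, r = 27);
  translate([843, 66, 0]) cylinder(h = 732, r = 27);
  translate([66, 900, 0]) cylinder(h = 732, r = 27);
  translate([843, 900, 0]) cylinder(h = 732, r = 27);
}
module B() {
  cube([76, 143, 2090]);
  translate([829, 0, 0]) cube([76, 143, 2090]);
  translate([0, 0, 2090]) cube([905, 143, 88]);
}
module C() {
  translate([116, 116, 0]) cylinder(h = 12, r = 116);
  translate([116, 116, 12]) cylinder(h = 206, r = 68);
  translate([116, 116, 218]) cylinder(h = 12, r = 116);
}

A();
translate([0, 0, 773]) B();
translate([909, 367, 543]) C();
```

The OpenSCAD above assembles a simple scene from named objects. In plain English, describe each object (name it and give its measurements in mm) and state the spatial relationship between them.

A is a rectangular dining table. The top is 909×966×41 mm with its upper surface at z = 773 mm. It stands on four round legs of 54 mm diameter, each leg's bounding box inset 39 mm from the nearest pair of top edges, running from the floor to the underside of the top.

B is a rectangular door frame: two vertical jambs of 76×143 mm section, 2090 mm tall, with a clear opening 753 mm wide between their inner faces. A header 88 mm tall and 143 mm deep lies on top of the jambs and spans the full outside width.

C is a spool: two coaxial disc flanges of radius 116 mm and thickness 12 mm, joined by a core cylinder of radius 68 mm and height 206 mm. The lower flange rests on z = 0 and the three cylinders share a vertical axis.

The door frame is on top of the table. The spool is beside the table with their tops flush at z = 773.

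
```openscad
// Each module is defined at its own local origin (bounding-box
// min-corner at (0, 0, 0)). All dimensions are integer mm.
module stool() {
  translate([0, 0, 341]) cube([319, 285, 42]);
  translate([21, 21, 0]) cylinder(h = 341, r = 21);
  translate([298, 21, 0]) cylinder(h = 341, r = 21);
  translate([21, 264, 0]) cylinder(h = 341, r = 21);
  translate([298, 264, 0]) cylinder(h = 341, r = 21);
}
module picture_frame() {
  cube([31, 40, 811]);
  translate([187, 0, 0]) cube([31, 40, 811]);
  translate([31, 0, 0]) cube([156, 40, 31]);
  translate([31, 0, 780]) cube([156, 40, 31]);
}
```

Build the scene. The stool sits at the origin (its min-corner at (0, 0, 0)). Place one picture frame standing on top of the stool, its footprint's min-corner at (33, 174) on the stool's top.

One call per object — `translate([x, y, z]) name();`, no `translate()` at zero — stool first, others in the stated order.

stool();
translate([33, 174, 383]) picture_frame();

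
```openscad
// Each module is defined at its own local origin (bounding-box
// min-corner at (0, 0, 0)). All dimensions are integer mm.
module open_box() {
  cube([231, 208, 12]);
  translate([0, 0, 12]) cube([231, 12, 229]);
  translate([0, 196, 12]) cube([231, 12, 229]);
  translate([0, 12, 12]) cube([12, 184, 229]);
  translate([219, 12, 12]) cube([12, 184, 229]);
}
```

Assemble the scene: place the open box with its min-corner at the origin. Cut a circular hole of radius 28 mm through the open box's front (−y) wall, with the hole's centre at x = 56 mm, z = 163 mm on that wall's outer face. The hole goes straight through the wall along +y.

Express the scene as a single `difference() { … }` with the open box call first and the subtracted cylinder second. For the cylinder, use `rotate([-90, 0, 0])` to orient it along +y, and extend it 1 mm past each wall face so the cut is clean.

difference() {
  open_box();
  translate([56, -1, 163]) rotate([-90, 0, 0]) cylinder(h = 14, r = 28);
}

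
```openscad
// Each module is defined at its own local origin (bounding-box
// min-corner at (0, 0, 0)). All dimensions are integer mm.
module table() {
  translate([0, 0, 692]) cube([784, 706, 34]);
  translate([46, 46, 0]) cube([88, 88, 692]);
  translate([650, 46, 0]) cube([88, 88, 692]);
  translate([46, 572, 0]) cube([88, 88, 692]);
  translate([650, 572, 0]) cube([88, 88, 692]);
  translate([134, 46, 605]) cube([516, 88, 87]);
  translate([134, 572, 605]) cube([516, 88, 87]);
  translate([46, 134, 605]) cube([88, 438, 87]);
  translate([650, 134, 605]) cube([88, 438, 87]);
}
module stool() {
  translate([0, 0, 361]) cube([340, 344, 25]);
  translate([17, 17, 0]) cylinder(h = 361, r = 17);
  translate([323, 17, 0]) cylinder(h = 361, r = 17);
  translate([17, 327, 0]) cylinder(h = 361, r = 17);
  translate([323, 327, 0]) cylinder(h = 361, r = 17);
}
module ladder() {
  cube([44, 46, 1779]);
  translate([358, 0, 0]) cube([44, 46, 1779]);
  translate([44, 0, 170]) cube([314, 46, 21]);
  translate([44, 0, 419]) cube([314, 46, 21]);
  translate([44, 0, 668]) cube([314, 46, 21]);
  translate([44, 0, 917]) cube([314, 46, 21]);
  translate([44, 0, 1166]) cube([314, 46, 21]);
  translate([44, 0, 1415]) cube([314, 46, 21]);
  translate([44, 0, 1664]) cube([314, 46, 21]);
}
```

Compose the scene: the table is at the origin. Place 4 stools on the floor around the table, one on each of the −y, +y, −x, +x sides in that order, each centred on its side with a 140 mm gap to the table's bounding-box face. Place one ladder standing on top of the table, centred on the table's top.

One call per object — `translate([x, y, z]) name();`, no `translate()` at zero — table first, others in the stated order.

table();
translate([222, -484, 0]) stool();
translate([222, 846, 0]) stool();
translate([-480, 181, 0]) stool();
translate([924, 181, 0]) stool();
translate([191, 330, 726]) ladder();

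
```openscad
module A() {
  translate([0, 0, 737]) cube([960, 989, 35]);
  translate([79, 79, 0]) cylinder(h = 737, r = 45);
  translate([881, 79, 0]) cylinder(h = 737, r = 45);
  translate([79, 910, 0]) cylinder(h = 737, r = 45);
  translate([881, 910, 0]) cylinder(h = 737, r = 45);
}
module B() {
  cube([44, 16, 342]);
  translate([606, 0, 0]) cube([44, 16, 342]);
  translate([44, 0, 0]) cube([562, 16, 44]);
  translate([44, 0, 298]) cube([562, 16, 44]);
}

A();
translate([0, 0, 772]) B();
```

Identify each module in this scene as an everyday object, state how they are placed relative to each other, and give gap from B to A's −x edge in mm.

The picture frame's min-x is at 0; the table's min-x is 0; gap = 0 mm.

A is a table. B is a picture frame. The picture frame is on top of the table. The gap from the picture frame to the table's −x edge is 0 mm.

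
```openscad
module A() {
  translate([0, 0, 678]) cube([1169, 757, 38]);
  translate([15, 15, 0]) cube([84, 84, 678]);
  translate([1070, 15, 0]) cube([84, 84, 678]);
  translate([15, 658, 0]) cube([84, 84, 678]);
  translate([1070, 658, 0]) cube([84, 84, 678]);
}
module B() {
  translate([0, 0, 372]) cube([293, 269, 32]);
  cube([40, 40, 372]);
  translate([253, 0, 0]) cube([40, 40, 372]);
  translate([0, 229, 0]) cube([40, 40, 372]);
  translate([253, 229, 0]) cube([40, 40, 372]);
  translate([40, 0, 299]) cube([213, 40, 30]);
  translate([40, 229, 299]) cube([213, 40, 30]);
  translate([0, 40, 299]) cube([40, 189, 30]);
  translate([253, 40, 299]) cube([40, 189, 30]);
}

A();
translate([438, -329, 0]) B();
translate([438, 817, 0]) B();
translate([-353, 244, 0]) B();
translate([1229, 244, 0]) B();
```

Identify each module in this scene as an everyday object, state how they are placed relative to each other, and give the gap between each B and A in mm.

Each stool's nearest face is 60 mm from the table's bounding box.

A is a table. B is a stool. Four stools sit around the table at the −y, +y, −x, +x sides. The gap between each stool and the table is 60 mm.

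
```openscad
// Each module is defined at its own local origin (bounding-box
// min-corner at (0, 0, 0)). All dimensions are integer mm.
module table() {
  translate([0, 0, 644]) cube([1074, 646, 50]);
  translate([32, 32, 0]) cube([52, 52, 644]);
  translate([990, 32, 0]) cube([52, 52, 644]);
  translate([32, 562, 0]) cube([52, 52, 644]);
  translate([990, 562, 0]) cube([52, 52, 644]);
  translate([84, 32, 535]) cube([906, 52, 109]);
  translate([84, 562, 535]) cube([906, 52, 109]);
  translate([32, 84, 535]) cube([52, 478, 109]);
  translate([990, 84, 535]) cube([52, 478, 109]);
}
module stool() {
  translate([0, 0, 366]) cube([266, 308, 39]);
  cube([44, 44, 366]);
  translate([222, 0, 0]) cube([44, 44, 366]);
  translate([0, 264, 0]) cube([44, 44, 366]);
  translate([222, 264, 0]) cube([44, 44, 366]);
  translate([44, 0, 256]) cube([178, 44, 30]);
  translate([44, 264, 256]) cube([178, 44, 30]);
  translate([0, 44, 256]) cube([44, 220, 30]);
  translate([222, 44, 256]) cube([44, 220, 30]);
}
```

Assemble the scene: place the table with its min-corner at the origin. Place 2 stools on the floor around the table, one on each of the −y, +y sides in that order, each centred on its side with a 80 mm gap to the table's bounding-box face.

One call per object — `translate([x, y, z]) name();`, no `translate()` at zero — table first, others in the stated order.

table();
translate([404, -388, 0]) stool();
translate([404, 726, 0]) stool();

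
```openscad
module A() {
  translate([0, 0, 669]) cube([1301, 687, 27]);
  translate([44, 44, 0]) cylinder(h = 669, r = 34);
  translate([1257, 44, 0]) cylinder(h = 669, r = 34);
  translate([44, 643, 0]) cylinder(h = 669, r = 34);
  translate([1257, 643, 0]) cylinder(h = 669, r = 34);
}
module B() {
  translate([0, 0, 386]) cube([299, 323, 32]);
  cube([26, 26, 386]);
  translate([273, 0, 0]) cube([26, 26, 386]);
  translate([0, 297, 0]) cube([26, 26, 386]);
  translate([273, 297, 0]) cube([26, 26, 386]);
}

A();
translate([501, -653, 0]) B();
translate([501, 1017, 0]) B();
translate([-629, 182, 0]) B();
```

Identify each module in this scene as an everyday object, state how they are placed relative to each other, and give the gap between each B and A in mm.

Each stool's nearest face is 330 mm from the table's bounding box.

A is a table. B is a stool. Three stools sit around the table at the −y, +y, −x sides. The gap between each stool and the table is 330 mm.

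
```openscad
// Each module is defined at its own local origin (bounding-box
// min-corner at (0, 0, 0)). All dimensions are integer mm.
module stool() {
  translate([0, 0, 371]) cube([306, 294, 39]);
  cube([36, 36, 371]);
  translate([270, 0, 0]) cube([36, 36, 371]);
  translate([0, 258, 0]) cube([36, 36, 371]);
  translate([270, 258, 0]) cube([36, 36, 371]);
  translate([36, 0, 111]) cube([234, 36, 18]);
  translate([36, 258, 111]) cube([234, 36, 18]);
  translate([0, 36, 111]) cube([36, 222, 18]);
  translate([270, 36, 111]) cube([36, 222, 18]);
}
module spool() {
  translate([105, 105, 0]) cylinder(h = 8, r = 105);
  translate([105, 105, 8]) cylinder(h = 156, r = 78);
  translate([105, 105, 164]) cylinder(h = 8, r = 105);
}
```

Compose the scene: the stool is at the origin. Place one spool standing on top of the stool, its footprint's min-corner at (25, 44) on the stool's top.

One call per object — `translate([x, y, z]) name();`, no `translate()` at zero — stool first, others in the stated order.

stool();
translate([25, 44, 410]) spool();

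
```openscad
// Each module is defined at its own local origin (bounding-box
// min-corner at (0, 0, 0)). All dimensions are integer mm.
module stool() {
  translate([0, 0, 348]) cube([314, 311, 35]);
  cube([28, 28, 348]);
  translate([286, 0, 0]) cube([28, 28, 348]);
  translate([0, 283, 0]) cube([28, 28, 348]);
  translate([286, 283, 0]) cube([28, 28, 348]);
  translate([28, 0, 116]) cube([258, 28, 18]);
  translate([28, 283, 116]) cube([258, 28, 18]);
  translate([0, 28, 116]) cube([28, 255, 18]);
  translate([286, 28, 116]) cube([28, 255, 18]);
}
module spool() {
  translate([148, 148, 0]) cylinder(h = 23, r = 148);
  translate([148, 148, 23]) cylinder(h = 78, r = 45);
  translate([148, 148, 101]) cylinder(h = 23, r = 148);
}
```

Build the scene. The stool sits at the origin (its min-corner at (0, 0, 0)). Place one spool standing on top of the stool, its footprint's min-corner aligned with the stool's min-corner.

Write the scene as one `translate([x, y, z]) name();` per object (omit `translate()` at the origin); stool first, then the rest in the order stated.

stool();
translate([0, 0, 383]) spool();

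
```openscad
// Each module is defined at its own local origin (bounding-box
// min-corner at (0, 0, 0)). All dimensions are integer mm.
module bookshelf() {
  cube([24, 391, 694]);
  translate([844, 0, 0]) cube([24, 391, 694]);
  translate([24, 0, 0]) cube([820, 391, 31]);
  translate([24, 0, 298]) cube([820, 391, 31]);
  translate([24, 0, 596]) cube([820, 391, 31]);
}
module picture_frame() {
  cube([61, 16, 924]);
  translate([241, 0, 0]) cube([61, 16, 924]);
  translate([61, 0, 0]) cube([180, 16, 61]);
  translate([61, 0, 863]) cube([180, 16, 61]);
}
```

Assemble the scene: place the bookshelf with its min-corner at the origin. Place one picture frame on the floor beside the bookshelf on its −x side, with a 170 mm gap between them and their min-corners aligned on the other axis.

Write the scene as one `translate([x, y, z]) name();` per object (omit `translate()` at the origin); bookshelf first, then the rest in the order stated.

bookshelf();
translate([-472, 0, 0]) picture_frame();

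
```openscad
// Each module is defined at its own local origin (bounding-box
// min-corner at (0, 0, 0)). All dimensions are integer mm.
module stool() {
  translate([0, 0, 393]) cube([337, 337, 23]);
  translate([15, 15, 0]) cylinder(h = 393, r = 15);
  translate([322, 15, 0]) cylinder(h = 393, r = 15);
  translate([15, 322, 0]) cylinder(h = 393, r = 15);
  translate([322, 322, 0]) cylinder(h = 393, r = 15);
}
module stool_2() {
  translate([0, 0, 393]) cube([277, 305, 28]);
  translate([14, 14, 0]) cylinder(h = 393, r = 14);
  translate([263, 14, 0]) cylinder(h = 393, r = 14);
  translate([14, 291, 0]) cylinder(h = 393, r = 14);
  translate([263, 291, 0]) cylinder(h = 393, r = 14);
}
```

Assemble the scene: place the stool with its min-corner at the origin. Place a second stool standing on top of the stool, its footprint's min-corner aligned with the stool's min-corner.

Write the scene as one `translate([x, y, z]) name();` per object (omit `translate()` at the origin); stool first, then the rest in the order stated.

stool();
translate([0, 0, 416]) stool_2();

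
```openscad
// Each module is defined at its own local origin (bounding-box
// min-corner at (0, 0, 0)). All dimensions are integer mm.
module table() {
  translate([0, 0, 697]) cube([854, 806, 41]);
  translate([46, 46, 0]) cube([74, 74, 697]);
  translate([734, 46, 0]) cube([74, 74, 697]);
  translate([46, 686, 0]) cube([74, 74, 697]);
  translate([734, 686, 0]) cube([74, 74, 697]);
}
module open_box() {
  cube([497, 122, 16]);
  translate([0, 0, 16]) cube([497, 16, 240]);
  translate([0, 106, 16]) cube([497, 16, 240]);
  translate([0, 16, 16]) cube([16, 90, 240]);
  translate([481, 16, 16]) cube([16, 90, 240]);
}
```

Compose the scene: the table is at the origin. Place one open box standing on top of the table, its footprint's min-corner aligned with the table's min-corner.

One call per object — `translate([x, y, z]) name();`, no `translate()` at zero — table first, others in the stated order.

table();
translate([0, 0, 738]) open_box();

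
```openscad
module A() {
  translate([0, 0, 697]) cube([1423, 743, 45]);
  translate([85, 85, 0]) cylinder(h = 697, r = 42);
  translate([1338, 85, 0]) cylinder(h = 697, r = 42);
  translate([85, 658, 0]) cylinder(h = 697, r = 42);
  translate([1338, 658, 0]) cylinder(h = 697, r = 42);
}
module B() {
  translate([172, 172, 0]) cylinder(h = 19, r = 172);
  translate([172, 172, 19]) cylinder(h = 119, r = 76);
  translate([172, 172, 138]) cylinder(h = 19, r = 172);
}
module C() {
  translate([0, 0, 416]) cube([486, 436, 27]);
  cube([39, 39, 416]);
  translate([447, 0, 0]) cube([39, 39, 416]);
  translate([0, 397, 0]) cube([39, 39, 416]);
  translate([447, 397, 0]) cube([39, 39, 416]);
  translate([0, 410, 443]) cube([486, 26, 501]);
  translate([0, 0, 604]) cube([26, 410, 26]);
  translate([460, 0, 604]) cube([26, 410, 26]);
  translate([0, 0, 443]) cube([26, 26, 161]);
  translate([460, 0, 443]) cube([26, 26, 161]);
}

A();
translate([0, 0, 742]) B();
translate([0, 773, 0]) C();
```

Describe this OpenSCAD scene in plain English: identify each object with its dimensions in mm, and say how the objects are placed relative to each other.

A is a table: top 1423 mm (x) × 743 mm (y), 45 mm thick, upper face at z = 742 mm, on four round legs of 84 mm diameter, each leg's bounding box inset 43 mm from the nearest pair of top edges, running from z = 0 to the bottom of the top.

B is a spool: two coaxial disc flanges of radius 172 mm and thickness 19 mm, joined by a core cylinder of radius 76 mm and height 119 mm. The lower flange rests on z = 0 and the three cylinders share a vertical axis.

C is a chair: 486×436 mm seat, 27 mm thick, top at z = 443 mm, on four 39 mm square corner legs flush with the seat edges. A 26 mm thick backrest slab spans the full seat width, extending 501 mm above the seat top, its back face flush with the seat's +y edge. Two armrests of 26×26 mm section run along each side from the seat's front edge to the front of the backrest, top faces 187 mm above the seat top and outer faces flush with the seat's x-edges; a 26×26 mm post under the front of each armrest stands on the seat at the front corner.

The spool is on top of the table. The chair is on the floor beside the table on its +y side.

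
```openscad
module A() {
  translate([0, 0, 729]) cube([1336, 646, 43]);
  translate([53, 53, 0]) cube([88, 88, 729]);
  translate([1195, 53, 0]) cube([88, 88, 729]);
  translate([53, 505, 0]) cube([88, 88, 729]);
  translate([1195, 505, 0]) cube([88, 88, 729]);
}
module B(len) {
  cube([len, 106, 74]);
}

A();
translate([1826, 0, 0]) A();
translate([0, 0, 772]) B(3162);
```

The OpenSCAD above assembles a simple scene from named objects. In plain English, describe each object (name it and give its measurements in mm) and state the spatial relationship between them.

A is a rectangular dining table. The top is 1336×646×43 mm with its upper surface at z = 772 mm. It stands on four 88×88 mm square legs, each inset 53 mm from the nearest pair of top edges, running from the floor to the underside of the top.

B is a rectangular beam 3162 mm long (x), 106 mm deep (y), 74 mm thick (z).

The beam spans the tops of two tables placed 490 mm apart, resting at z = 772 mm.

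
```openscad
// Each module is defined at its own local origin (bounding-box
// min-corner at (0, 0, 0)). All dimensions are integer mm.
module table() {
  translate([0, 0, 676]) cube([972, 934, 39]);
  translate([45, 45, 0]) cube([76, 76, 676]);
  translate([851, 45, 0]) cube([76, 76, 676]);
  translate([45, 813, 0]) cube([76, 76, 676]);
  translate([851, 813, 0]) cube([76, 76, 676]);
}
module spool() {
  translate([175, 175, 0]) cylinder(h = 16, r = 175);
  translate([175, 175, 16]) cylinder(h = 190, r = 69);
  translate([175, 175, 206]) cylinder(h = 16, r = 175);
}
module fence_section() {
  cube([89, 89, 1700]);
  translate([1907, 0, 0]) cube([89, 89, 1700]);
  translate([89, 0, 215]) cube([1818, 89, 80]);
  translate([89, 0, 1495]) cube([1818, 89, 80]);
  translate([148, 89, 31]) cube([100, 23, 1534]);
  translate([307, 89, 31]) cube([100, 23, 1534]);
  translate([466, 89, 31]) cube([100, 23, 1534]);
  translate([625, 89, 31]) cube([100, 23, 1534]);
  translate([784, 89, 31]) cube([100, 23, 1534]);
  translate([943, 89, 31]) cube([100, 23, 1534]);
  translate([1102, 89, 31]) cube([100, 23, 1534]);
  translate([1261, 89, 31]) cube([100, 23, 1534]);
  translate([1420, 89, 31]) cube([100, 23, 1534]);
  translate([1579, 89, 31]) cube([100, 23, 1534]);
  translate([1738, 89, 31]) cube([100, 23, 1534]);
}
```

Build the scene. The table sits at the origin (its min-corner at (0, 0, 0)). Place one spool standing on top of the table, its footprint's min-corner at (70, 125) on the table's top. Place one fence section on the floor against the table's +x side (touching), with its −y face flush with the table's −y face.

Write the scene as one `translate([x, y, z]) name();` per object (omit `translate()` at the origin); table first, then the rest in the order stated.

table();
translate([70, 125, 715]) spool();
translate([972, 0, 0]) fence_section();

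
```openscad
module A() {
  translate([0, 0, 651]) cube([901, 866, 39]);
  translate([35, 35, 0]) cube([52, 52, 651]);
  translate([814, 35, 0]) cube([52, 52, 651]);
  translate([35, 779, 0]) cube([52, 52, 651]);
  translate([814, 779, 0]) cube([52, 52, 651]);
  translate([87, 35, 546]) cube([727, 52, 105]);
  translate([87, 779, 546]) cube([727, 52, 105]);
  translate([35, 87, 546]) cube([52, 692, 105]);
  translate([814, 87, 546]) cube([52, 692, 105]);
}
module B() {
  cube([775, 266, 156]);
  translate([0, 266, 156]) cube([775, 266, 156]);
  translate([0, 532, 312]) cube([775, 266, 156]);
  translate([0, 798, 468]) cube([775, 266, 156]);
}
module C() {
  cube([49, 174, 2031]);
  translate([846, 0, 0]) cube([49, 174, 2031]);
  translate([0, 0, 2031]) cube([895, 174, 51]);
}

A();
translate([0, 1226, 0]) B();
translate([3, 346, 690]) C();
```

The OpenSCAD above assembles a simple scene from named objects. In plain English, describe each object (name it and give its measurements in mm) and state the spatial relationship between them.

A is a table: top 901 mm (x) × 866 mm (y), 39 mm thick, upper face at z = 690 mm, on four 52×52 mm square legs, each inset 35 mm from the nearest pair of top edges, running from z = 0 to the bottom of the top. Four apron rails, 52 mm thick and 105 mm tall, run between adjacent legs with their top edges flush with the underside of the top and their outer faces flush with the legs' outer faces.

B is a run of 4 identical solid stair steps. Each tread is 775×266 mm and each step block is 156 mm high. Step 1 rests on the floor; step k is offset from step 1 by (k−1)×266 mm in y and (k−1)×156 mm in z.

C is a door frame. The clear opening is 797 mm wide and 2031 mm high. Two 49 mm wide jambs, 174 mm deep, stand either side of the opening from the floor to the top of the opening. A 51 mm thick head sits across the top of both jambs, spanning the full outside width of the frame.

The staircase is on the floor beside the table on its +y side. The door frame is on top of the table, centred.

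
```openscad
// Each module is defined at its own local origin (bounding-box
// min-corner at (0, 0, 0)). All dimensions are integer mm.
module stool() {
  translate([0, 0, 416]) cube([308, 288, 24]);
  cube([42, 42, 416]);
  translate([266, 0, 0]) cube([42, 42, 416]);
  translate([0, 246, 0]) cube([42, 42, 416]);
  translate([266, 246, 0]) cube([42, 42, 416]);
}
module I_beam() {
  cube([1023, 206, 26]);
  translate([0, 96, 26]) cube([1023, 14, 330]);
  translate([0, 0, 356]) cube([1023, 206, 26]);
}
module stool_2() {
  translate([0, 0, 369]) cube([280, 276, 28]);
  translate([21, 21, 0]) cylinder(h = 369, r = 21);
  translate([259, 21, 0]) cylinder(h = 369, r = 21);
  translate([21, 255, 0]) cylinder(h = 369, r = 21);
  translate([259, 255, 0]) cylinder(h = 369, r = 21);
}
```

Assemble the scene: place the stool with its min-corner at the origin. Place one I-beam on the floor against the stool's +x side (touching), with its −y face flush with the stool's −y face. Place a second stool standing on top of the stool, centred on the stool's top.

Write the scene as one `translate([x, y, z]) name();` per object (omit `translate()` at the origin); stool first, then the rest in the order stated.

stool();
translate([308, 0, 0]) I_beam();
translate([14, 6, 440]) stool_2();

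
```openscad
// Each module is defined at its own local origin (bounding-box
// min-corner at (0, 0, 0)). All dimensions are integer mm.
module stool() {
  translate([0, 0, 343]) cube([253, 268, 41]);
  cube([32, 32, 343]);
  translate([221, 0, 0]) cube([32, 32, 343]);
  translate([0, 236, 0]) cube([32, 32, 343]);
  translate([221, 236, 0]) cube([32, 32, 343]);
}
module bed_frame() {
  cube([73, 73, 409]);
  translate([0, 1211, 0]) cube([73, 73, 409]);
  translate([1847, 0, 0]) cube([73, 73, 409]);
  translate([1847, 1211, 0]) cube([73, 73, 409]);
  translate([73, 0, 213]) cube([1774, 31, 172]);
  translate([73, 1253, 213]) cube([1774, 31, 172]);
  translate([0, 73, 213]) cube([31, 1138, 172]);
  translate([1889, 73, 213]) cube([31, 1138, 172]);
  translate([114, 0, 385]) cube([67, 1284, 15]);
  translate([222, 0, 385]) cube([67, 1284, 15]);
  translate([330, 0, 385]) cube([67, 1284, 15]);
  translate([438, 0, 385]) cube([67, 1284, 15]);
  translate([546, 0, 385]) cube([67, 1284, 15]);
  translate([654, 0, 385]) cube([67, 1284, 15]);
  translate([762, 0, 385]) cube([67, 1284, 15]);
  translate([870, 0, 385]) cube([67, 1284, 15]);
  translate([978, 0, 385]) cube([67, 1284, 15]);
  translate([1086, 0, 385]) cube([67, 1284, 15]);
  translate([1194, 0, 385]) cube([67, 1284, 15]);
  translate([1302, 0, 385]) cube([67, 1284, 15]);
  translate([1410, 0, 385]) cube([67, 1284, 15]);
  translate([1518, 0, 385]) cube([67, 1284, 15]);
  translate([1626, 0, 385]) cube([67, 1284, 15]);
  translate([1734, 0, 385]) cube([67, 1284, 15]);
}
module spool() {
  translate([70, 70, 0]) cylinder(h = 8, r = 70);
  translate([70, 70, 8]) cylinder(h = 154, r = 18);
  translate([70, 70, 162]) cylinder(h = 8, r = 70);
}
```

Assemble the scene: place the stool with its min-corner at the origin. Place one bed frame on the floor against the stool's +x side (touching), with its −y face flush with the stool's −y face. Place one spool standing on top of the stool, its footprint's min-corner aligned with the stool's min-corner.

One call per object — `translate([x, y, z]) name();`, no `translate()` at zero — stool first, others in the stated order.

stool();
translate([253, 0, 0]) bed_frame();
translate([0, 0, 384]) spool();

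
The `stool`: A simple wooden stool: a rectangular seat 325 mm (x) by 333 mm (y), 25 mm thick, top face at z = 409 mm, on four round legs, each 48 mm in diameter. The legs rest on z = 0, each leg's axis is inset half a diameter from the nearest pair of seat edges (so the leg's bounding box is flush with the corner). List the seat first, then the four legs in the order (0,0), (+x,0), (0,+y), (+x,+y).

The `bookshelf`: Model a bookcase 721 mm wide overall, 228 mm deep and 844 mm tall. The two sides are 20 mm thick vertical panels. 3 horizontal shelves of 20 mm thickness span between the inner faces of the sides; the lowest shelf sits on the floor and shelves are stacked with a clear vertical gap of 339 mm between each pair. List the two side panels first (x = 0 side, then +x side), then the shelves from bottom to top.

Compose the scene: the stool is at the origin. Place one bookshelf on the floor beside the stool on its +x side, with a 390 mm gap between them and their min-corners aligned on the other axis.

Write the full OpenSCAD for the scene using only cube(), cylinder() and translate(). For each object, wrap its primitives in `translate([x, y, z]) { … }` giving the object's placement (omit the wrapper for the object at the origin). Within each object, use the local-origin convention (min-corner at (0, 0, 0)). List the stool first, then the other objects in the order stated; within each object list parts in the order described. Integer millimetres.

translate([0, 0, 384]) cube([325, 333, 25]);
translate([24, 24, 0]) cylinder(h = 384, r = 24);
translate([301, 24, 0]) cylinder(h = 384, r = 24);
translate([24, 309, 0]) cylinder(h = 384, r = 24);
translate([301, 309, 0]) cylinder(h = 384, r = 24);
translate([715, 0, 0]) {
  cube([20, 228, 844]);
  translate([701, 0, 0]) cube([20, 228, 844]);
  translate([20, 0, 0]) cube([681, 228, 20]);
  translate([20, 0, 359]) cube([681, 228, 20]);
  translate([20, 0, 718]) cube([681, 228, 20]);
}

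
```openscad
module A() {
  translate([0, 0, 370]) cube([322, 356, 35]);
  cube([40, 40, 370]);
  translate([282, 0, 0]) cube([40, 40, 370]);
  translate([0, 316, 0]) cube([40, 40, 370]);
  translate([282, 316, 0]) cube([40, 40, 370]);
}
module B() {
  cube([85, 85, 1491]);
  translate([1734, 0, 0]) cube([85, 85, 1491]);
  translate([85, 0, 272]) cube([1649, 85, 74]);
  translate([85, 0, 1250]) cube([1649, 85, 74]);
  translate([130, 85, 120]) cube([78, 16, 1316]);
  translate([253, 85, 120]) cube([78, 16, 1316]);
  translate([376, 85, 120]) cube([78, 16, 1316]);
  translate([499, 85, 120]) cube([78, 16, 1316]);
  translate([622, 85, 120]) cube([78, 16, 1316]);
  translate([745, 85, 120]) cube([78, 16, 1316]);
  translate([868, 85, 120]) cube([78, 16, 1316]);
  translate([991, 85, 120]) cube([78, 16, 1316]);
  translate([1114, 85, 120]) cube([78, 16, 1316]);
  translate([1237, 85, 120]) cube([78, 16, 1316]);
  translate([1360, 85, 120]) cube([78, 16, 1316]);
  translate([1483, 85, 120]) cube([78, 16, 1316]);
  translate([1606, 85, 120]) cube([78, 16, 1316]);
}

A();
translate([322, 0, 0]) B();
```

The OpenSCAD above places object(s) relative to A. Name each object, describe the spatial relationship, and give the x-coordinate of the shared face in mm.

The stool's +x face and the fence section's −x face are both at x = 322 mm.

A is a stool. B is a fence section. The fence section is against the stool's +x side, with their −y faces flush. The x-coordinate of the shared face is 322 mm.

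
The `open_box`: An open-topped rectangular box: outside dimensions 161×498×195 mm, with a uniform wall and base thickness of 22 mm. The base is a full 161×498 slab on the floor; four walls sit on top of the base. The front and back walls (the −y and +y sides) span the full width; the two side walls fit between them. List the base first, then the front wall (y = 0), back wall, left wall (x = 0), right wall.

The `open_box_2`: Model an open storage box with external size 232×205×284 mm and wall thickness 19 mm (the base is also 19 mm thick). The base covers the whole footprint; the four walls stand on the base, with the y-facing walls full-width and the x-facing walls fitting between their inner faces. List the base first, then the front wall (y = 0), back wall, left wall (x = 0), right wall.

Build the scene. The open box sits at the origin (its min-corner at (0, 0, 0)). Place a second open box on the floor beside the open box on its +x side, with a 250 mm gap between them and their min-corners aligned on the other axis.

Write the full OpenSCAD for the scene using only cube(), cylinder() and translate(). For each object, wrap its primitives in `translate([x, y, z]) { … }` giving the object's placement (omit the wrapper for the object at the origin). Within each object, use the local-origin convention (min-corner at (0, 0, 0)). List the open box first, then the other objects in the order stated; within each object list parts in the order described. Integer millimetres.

cube([161, 498, 22]);
translate([0, 0, 22]) cube([161, 22, 173]);
translate([0, 476, 22]) cube([161, 22, 173]);
translate([0, 22, 22]) cube([22, 454, 173]);
translate([139, 22, 22]) cube([22, 454, 173]);
translate([411, 0, 0]) {
  cube([232, 205, 19]);
  translate([0, 0, 19]) cube([232, 19, 265]);
  translate([0, 186, 19]) cube([232, 19, 265]);
  translate([0, 19, 19]) cube([19, 167, 265]);
  translate([213, 19, 19]) cube([19, 167, 265]);
}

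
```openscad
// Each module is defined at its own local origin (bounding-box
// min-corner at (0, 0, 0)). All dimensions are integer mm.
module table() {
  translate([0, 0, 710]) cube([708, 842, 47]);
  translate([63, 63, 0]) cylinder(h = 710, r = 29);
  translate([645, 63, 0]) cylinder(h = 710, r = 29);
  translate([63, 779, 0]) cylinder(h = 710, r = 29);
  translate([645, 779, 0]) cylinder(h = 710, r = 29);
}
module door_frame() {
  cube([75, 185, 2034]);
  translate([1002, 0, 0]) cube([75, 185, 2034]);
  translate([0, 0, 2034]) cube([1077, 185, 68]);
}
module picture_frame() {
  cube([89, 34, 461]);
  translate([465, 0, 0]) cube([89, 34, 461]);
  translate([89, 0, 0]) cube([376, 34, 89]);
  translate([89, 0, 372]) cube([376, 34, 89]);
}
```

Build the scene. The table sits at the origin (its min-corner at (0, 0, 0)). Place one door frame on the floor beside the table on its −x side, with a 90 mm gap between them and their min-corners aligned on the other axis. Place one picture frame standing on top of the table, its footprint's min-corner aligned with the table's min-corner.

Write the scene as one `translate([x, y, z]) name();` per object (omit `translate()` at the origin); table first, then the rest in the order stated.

table();
translate([-1167, 0, 0]) door_frame();
translate([0, 0, 757]) picture_frame();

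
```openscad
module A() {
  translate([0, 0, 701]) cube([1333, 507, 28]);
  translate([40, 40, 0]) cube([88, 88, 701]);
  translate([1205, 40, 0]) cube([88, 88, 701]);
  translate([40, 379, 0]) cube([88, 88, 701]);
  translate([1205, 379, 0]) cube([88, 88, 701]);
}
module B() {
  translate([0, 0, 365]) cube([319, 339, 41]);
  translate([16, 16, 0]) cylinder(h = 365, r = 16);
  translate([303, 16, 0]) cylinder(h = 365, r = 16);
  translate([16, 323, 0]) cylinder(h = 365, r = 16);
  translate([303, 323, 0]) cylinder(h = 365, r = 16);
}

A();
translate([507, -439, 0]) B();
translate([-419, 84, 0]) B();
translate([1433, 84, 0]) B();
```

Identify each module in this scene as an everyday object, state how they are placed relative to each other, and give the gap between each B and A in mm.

A is a table. B is a stool. Three stools sit around the table at the −y, −x, +x sides. The gap between each stool and the table is 100 mm.

Each stool's nearest face is 100 mm from the table's bounding box.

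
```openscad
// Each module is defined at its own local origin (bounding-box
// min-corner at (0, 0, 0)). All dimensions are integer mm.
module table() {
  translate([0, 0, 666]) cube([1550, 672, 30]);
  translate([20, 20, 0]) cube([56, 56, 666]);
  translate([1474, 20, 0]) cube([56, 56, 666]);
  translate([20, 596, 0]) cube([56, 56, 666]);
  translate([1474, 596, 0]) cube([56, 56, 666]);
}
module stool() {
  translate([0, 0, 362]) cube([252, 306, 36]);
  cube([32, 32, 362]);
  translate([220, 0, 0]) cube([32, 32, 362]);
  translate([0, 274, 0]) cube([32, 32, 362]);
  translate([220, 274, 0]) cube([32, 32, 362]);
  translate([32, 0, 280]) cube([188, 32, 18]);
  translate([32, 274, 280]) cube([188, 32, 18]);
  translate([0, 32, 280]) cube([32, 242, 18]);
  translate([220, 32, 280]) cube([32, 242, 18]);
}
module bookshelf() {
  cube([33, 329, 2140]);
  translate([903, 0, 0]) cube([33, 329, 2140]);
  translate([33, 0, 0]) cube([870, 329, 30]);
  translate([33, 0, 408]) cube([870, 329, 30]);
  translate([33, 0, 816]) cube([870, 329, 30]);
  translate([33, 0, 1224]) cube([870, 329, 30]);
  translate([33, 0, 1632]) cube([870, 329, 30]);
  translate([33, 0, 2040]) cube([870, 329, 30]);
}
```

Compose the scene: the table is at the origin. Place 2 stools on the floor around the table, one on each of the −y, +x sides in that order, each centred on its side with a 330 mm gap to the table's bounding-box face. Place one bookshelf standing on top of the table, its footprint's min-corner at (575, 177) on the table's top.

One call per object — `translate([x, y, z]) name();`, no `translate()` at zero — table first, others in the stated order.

table();
translate([649, -636, 0]) stool();
translate([1880, 183, 0]) stool();
translate([575, 177, 696]) bookshelf();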